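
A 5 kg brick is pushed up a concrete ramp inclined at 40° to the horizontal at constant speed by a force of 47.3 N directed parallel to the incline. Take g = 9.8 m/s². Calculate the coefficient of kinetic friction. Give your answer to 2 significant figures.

At constant speed ΣF = 0 along the incline. The applied 47.3 N acts up the slope; the weight component mg sin 40° = 31.497 N and kinetic friction μN both act down the slope.
So 47.3 = 31.497 + μ × 37.536, giving μ = (47.3 − 31.497) / 37.536 = 0.4210.

0.42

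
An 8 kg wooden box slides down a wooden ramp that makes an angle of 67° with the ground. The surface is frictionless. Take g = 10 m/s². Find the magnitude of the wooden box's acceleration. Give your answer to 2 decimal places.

9.21 m/s²

Resolving the weight along the incline: the component pulling the wooden box down the slope is mg sin 67° = 8 × 10 × 0.9205 = 73.640 N, and the normal force is N = mg cos 67° = 8 × 10 × 0.3907 = 31.256 N.
With no friction the net force along the incline is 73.640 N, so a = g sin 67° = 73.640 / 8 = 9.2050 m/s².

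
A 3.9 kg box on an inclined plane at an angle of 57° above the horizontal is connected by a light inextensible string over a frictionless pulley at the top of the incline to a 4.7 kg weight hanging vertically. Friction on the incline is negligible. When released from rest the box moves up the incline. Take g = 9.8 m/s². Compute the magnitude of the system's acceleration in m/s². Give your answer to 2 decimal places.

For the box on the incline: the weight component along the slope is m₁g sin 57° = 3.9 × 9.8 × 0.8387 = 32.055 N and the normal force is N = m₁g cos 57° = 20.816 N.
Newton's second law for the box (up-slope positive): T − 32.055 = 3.9 a. For the hanging weight (downward positive): 4.7 × 9.8 − T = 4.7 a.
Adding the two equations eliminates T: 14.005 = 8.6 a, so a = 1.6285 m/s².

1.63 m/s²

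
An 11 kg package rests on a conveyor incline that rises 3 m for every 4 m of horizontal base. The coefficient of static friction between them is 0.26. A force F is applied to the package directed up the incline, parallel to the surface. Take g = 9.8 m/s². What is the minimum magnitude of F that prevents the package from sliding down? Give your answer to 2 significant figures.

The normal force is N = mg cos 36.87° = 86.240 N. With F at its minimum the package is on the verge of sliding down, so static friction is at its maximum μ_s N = 0.26 × 86.240 = 22.422 N and acts up the slope.
Equilibrium along the incline: F + μ_s N = mg sin 36.87°, so F = 64.680 − 22.422 = 42.258 N.

42 N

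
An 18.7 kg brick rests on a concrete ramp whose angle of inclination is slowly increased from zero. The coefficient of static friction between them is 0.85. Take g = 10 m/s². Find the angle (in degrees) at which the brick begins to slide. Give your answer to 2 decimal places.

At the threshold of sliding, static friction is at its maximum μ_s N and exactly balances the weight component along the incline: mg sin θ = μ_s mg cos θ.
Hence tan θ = μ_s = 0.85, so θ = arctan(0.85) = 40.3645°.

40.36°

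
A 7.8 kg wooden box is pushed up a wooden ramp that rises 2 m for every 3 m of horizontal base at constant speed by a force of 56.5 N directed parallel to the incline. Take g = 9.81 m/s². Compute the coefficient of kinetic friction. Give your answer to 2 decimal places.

At constant speed ΣF = 0 along the incline. The applied 56.5 N acts up the slope; the weight component mg sin 33.69° = 42.445 N and kinetic friction μN both act down the slope.
So 56.5 = 42.445 + μ × 63.667, giving μ = (56.5 − 42.445) / 63.667 = 0.2208.

0.22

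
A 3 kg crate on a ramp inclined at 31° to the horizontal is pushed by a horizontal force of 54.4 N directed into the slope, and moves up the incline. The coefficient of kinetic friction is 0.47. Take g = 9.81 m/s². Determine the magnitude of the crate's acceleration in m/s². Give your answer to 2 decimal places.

The horizontal push has components F cos 31° = 54.4 × 0.8572 = 46.632 N up the incline and F sin 31° = 54.4 × 0.5150 = 28.016 N pressing into the surface.
The normal force is therefore N = mg cos 31° + F sin 31° = 25.227 + 28.016 = 53.243 N, and kinetic friction down the slope is μN = 0.47 × 53.243 = 25.024 N.
Along the incline: F cos 31° − mg sin 31° − μN = ma, so 46.632 − 15.156 − 25.024 = 3 a, giving a = 2.1507 m/s².

2.15 m/s²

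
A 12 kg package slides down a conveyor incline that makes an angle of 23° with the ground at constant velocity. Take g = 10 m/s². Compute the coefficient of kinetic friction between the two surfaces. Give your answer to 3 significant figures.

At constant velocity the net force along the incline is zero: mg sin 23° = μ mg cos 23°.
So μ = tan 23° = 0.3907 / 0.9205 = 0.4244.

0.424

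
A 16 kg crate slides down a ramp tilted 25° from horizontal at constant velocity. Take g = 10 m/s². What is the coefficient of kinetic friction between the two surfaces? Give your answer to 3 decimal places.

At constant velocity the net force along the incline is zero: mg sin 25° = μ mg cos 25°.
So μ = tan 25° = 0.4226 / 0.9063 = 0.4663.

0.466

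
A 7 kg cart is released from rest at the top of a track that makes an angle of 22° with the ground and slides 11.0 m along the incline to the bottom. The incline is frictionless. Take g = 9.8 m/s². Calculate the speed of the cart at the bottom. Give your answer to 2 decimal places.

8.99 m/s

The weight component along the incline is mg sin 22° = 25.698 N and the normal force is N = mg cos 22° = 63.605 N.
With no friction, a = g sin 22° = 3.6711 m/s².
Starting from rest over a distance of 11.0 m, v² = 2aL = 2 × 3.6711 × 11.0 = 80.7642, so v = 8.9869 m/s.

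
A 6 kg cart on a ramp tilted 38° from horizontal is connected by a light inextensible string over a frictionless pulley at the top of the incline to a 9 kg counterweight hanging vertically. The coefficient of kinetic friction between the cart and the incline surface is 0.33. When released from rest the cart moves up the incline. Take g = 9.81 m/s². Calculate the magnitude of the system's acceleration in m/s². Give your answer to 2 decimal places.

For the cart on the incline: the weight component along the slope is m₁g sin 38° = 6 × 9.81 × 0.6157 = 36.240 N and the normal force is N = m₁g cos 38° = 46.382 N.
Kinetic friction opposes the cart's motion up the incline: f = μN = 0.33 × 46.382 = 15.306 N acting down the slope.
Newton's second law for the cart (up-slope positive): T − 36.240 − 15.306 = 6 a. For the hanging counterweight (downward positive): 9 × 9.81 − T = 9 a.
Adding the two equations eliminates T: 36.744 = 15 a, so a = 2.4496 m/s².

2.45 m/s²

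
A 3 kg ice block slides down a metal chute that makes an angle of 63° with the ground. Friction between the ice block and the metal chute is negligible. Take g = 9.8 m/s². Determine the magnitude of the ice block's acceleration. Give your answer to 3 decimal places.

Resolving the weight along the incline: the component pulling the ice block down the slope is mg sin 63° = 3 × 9.8 × 0.8910 = 26.195 N, and the normal force is N = mg cos 63° = 3 × 9.8 × 0.4540 = 13.348 N.
With no friction the net force along the incline is 26.195 N, so a = g sin 63° = 26.195 / 3 = 8.7317 m/s².

8.732 m/s²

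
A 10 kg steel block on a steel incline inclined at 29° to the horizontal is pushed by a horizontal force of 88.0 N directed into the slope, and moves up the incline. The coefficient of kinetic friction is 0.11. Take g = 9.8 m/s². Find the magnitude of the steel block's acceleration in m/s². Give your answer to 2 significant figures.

The horizontal push has components F cos 29° = 88.0 × 0.8746 = 76.965 N up the incline and F sin 29° = 88.0 × 0.4848 = 42.662 N pressing into the surface.
The normal force is therefore N = mg cos 29° + F sin 29° = 85.711 + 42.662 = 128.373 N, and kinetic friction down the slope is μN = 0.11 × 128.373 = 14.121 N.
Along the incline: F cos 29° − mg sin 29° − μN = ma, so 76.965 − 47.510 − 14.121 = 10 a, giving a = 1.5334 m/s².

1.5 m/s²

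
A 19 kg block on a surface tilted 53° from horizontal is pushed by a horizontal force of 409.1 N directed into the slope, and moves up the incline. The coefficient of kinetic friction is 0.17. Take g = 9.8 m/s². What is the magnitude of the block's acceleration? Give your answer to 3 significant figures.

1.21 m/s²

The horizontal push has components F cos 53° = 409.1 × 0.6018 = 246.196 N up the incline and F sin 53° = 409.1 × 0.7986 = 326.707 N pressing into the surface.
The normal force is therefore N = mg cos 53° + F sin 53° = 112.055 + 326.707 = 438.762 N, and kinetic friction down the slope is μN = 0.17 × 438.762 = 74.590 N.
Along the incline: F cos 53° − mg sin 53° − μN = ma, so 246.196 − 148.699 − 74.590 = 19 a, giving a = 1.2056 m/s².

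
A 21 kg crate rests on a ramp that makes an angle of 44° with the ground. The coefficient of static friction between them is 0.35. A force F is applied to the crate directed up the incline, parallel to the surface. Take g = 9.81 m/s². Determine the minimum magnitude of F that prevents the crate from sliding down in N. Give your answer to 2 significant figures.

91 N

The normal force is N = mg cos 44° = 148.191 N. With F at its minimum the crate is on the verge of sliding down, so static friction is at its maximum μ_s N = 0.35 × 148.191 = 51.867 N and acts up the slope.
Equilibrium along the incline: F + μ_s N = mg sin 44°, so F = 143.107 − 51.867 = 91.240 N.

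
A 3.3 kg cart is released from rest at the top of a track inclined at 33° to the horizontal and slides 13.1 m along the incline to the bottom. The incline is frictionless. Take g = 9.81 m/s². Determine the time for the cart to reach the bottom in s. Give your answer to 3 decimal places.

2.214 s

The weight component along the incline is mg sin 33° = 17.632 N and the normal force is N = mg cos 33° = 27.150 N.
With no friction, a = g sin 33° = 5.3429 m/s².
Starting from rest, L = ½at², so t = √(2L/a) = √(2 × 13.1 / 5.3429) = 2.2144 s.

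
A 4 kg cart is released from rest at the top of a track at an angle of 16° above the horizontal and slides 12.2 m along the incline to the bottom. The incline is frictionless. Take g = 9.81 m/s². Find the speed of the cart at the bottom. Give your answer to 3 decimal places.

8.123 m/s

The weight component along the incline is mg sin 16° = 10.816 N and the normal force is N = mg cos 16° = 37.720 N.
With no friction, a = g sin 16° = 2.7040 m/s².
Starting from rest over a distance of 12.2 m, v² = 2aL = 2 × 2.7040 × 12.2 = 65.9776, so v = 8.1227 m/s.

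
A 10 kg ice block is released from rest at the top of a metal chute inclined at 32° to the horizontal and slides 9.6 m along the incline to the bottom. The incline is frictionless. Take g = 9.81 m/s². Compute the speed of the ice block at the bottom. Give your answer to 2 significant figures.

The weight component along the incline is mg sin 32° = 51.985 N and the normal force is N = mg cos 32° = 83.194 N.
With no friction, a = g sin 32° = 5.1985 m/s².
Starting from rest over a distance of 9.6 m, v² = 2aL = 2 × 5.1985 × 9.6 = 99.8112, so v = 9.9906 m/s.

10.0 m/s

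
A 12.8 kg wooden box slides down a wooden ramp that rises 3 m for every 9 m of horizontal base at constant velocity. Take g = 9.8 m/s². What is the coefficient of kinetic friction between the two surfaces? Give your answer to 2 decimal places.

0.33

At constant velocity the net force along the incline is zero: mg sin 18.43° = μ mg cos 18.43°.
So μ = tan 18.43° = 0.3162 / 0.9487 = 0.3333.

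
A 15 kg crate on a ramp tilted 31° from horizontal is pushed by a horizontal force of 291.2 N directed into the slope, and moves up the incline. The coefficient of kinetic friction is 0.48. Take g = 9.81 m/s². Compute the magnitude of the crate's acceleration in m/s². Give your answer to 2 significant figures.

The horizontal push has components F cos 31° = 291.2 × 0.8572 = 249.617 N up the incline and F sin 31° = 291.2 × 0.5150 = 149.968 N pressing into the surface.
The normal force is therefore N = mg cos 31° + F sin 31° = 126.137 + 149.968 = 276.105 N, and kinetic friction down the slope is μN = 0.48 × 276.105 = 132.530 N.
Along the incline: F cos 31° − mg sin 31° − μN = ma, so 249.617 − 75.782 − 132.530 = 15 a, giving a = 2.7537 m/s².

2.8 m/s²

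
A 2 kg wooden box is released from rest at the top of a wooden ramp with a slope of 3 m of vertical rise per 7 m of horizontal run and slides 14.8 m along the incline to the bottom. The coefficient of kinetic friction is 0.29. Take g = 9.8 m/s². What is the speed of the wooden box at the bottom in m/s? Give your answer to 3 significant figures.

The weight component along the incline is mg sin 23.20° = 7.721 N and the normal force is N = mg cos 23.20° = 18.015 N.
Friction up the slope is f = μN = 0.29 × 18.015 = 5.224 N, so the net downslope force is 7.721 − 5.224 = 2.497 N and a = 2.497 / 2 = 1.2485 m/s².
Starting from rest over a distance of 14.8 m, v² = 2aL = 2 × 1.2485 × 14.8 = 36.9556, so v = 6.0791 m/s.

6.08 m/s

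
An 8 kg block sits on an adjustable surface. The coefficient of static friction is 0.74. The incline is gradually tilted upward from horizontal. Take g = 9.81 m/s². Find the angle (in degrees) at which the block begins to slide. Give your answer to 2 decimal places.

36.50°

At the threshold of sliding, static friction is at its maximum μ_s N and exactly balances the weight component along the incline: mg sin θ = μ_s mg cos θ.
Hence tan θ = μ_s = 0.74, so θ = arctan(0.74) = 36.5014°.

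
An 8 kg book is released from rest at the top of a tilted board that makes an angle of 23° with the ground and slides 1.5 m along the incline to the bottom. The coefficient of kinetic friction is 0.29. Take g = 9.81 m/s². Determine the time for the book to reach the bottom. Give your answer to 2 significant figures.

The weight component along the incline is mg sin 23° = 30.665 N and the normal force is N = mg cos 23° = 72.241 N.
Friction up the slope is f = μN = 0.29 × 72.241 = 20.950 N, so the net downslope force is 30.665 − 20.950 = 9.715 N and a = 9.715 / 8 = 1.2144 m/s².
Starting from rest, L = ½at², so t = √(2L/a) = √(2 × 1.5 / 1.2144) = 1.5717 s.

1.6 s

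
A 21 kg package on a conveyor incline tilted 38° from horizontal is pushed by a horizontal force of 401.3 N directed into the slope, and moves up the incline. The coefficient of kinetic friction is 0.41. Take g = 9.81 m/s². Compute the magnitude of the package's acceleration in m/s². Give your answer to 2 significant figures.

1.0 m/s²

The horizontal push has components F cos 38° = 401.3 × 0.7880 = 316.224 N up the incline and F sin 38° = 401.3 × 0.6157 = 247.080 N pressing into the surface.
The normal force is therefore N = mg cos 38° + F sin 38° = 162.336 + 247.080 = 409.416 N, and kinetic friction down the slope is μN = 0.41 × 409.416 = 167.861 N.
Along the incline: F cos 38° − mg sin 38° − μN = ma, so 316.224 − 126.840 − 167.861 = 21 a, giving a = 1.0249 m/s².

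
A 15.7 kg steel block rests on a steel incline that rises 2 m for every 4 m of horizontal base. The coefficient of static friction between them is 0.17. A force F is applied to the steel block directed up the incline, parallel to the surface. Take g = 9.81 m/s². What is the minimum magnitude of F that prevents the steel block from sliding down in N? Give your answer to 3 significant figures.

The normal force is N = mg cos 26.57° = 137.757 N. With F at its minimum the steel block is on the verge of sliding down, so static friction is at its maximum μ_s N = 0.17 × 137.757 = 23.419 N and acts up the slope.
Equilibrium along the incline: F + μ_s N = mg sin 26.57°, so F = 68.878 − 23.419 = 45.459 N.

45.5 N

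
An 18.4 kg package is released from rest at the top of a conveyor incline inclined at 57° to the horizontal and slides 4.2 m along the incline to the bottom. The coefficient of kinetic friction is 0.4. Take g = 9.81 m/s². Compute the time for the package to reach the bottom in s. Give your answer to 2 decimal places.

1.17 s

The weight component along the incline is mg sin 57° = 151.383 N and the normal force is N = mg cos 57° = 98.310 N.
Friction up the slope is f = μN = 0.4 × 98.310 = 39.324 N, so the net downslope force is 151.383 − 39.324 = 112.059 N and a = 112.059 / 18.4 = 6.0902 m/s².
Starting from rest, L = ½at², so t = √(2L/a) = √(2 × 4.2 / 6.0902) = 1.1744 s.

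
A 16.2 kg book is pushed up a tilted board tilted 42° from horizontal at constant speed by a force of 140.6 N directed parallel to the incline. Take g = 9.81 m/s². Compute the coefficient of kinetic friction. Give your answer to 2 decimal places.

At constant speed ΣF = 0 along the incline. The applied 140.6 N acts up the slope; the weight component mg sin 42° = 106.340 N and kinetic friction μN both act down the slope.
So 140.6 = 106.340 + μ × 118.102, giving μ = (140.6 − 106.340) / 118.102 = 0.2901.

0.29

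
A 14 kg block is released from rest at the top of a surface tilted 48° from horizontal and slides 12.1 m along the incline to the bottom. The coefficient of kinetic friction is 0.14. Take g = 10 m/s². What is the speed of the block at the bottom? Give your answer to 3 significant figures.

12.5 m/s

The weight component along the incline is mg sin 48° = 104.040 N and the normal force is N = mg cos 48° = 93.678 N.
Friction up the slope is f = μN = 0.14 × 93.678 = 13.115 N, so the net downslope force is 104.040 − 13.115 = 90.925 N and a = 90.925 / 14 = 6.4946 m/s².
Starting from rest over a distance of 12.1 m, v² = 2aL = 2 × 6.4946 × 12.1 = 157.1693, so v = 12.5367 m/s.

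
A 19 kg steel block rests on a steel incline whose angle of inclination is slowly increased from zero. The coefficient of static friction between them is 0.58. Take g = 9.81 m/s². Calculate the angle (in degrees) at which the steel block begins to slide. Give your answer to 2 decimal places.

30.11°

At the threshold of sliding, static friction is at its maximum μ_s N and exactly balances the weight component along the incline: mg sin θ = μ_s mg cos θ.
Hence tan θ = μ_s = 0.58, so θ = arctan(0.58) = 30.1137°.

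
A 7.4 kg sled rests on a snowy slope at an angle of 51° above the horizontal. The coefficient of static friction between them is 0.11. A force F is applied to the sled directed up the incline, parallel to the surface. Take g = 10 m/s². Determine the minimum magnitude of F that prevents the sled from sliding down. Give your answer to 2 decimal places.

52.39 N

The normal force is N = mg cos 51° = 46.570 N. With F at its minimum the sled is on the verge of sliding down, so static friction is at its maximum μ_s N = 0.11 × 46.570 = 5.123 N and acts up the slope.
Equilibrium along the incline: F + μ_s N = mg sin 51°, so F = 57.509 − 5.123 = 52.386 N.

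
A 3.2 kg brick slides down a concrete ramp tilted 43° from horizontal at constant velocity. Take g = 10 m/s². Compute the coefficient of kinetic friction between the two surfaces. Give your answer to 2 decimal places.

At constant velocity the net force along the incline is zero: mg sin 43° = μ mg cos 43°.
So μ = tan 43° = 0.6820 / 0.7314 = 0.9325.

0.93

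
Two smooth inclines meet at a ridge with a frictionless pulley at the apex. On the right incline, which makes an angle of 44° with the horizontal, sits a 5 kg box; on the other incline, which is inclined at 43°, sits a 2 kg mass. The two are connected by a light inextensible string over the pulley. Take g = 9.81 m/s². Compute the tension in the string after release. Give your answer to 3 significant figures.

19.3 N

Resolve each weight along its own incline: the 5 kg mass has component 5 × 9.81 × sin 44° = 34.073 N down its slope, and the 2 kg mass has 2 × 9.81 × sin 43° = 13.381 N down its slope.
The 5 kg side's 34.073 N exceeds the other side's 13.381 N, so that mass slides down and the 2 kg mass slides up. Taking that direction as positive, Newton's second law for the whole system gives 34.073 − 13.381 = (5 + 2) a, so a = 20.692 / 7 = 2.9560 m/s².
For the 2 kg mass (up-slope positive): T − 13.381 = 2 × 2.9560, so T = 19.293 N.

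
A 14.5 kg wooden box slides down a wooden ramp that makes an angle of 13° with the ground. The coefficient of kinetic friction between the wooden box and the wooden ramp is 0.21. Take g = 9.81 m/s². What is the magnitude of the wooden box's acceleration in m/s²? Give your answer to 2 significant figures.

0.20 m/s²

Resolving the weight along the incline: the component pulling the wooden box down the slope is mg sin 13° = 14.5 × 9.81 × 0.2250 = 32.005 N, and the normal force is N = mg cos 13° = 14.5 × 9.81 × 0.9744 = 138.604 N.
Kinetic friction acts up the slope with magnitude f = μN = 0.21 × 138.604 = 29.107 N.
Net force along the incline is 32.005 − 29.107 = 2.898 N, so a = 2.898 / 14.5 = 0.1999 m/s².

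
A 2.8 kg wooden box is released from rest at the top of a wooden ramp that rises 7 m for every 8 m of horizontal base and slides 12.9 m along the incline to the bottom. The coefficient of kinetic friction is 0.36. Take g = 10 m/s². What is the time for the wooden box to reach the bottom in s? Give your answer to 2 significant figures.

2.6 s

The weight component along the incline is mg sin 41.19° = 18.438 N and the normal force is N = mg cos 41.19° = 21.072 N.
Friction up the slope is f = μN = 0.36 × 21.072 = 7.586 N, so the net downslope force is 18.438 − 7.586 = 10.852 N and a = 10.852 / 2.8 = 3.8757 m/s².
Starting from rest, L = ½at², so t = √(2L/a) = √(2 × 12.9 / 3.8757) = 2.5801 s.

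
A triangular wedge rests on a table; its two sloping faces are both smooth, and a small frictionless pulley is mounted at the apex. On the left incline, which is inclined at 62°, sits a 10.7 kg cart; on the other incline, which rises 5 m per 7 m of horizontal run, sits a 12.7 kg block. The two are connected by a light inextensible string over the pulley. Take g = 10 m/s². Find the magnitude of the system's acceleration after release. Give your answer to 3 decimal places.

0.883 m/s²

Resolve each weight along its own incline: the 10.7 kg mass has component 10.7 × 10 × sin 62° = 94.475 N down its slope, and the 12.7 kg mass has 12.7 × 10 × sin 35.54° = 73.817 N down its slope.
The 10.7 kg side's 94.475 N exceeds the other side's 73.817 N, so that mass slides down and the 12.7 kg mass slides up. Taking that direction as positive, Newton's second law for the whole system gives 94.475 − 73.817 = (10.7 + 12.7) a, so a = 20.658 / 23.4 = 0.8828 m/s².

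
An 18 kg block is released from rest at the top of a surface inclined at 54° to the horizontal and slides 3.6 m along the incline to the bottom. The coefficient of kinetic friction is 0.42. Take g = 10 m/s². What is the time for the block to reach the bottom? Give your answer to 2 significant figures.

1.1 s

The weight component along the incline is mg sin 54° = 145.623 N and the normal force is N = mg cos 54° = 105.801 N.
Friction up the slope is f = μN = 0.42 × 105.801 = 44.436 N, so the net downslope force is 145.623 − 44.436 = 101.187 N and a = 101.187 / 18 = 5.6215 m/s².
Starting from rest, L = ½at², so t = √(2L/a) = √(2 × 3.6 / 5.6215) = 1.1317 s.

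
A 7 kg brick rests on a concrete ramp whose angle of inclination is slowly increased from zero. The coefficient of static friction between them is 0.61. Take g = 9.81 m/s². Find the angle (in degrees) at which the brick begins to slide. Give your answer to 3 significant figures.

At the threshold of sliding, static friction is at its maximum μ_s N and exactly balances the weight component along the incline: mg sin θ = μ_s mg cos θ.
Hence tan θ = μ_s = 0.61, so θ = arctan(0.61) = 31.3832°.

31.4°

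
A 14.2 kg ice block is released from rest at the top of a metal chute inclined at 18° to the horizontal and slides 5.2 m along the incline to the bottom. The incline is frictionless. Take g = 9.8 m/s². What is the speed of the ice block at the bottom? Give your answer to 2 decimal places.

5.61 m/s

The weight component along the incline is mg sin 18° = 43.003 N and the normal force is N = mg cos 18° = 132.349 N.
With no friction, a = g sin 18° = 3.0284 m/s².
Starting from rest over a distance of 5.2 m, v² = 2aL = 2 × 3.0284 × 5.2 = 31.4954, so v = 5.6121 m/s.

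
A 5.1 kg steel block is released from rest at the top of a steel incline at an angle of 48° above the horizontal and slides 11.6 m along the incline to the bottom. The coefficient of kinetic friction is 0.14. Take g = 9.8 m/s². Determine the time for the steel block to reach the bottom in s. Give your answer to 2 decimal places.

1.91 s

The weight component along the incline is mg sin 48° = 37.142 N and the normal force is N = mg cos 48° = 33.443 N.
Friction up the slope is f = μN = 0.14 × 33.443 = 4.682 N, so the net downslope force is 37.142 − 4.682 = 32.460 N and a = 32.460 / 5.1 = 6.3647 m/s².
Starting from rest, L = ½at², so t = √(2L/a) = √(2 × 11.6 / 6.3647) = 1.9092 s.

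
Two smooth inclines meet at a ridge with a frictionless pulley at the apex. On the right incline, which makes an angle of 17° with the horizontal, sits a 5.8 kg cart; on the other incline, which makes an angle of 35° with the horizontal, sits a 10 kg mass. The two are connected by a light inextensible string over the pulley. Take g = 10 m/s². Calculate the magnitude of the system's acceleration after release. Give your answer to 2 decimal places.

Resolve each weight along its own incline: the 5.8 kg mass has component 5.8 × 10 × sin 17° = 16.958 N down its slope, and the 10 kg mass has 10 × 10 × sin 35° = 57.358 N down its slope.
The 10 kg side's 57.358 N exceeds the other side's 16.958 N, so that mass slides down and the 5.8 kg mass slides up. Taking that direction as positive, Newton's second law for the whole system gives 57.358 − 16.958 = (5.8 + 10) a, so a = 40.400 / 15.8 = 2.5570 m/s².

2.56 m/s²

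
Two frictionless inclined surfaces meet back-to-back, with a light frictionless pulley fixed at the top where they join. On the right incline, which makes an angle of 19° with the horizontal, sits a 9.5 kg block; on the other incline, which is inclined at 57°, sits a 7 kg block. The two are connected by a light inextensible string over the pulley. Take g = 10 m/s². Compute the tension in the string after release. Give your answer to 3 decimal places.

46.922 N

Resolve each weight along its own incline: the 9.5 kg mass has component 9.5 × 10 × sin 19° = 30.929 N down its slope, and the 7 kg mass has 7 × 10 × sin 57° = 58.707 N down its slope.
The 7 kg side's 58.707 N exceeds the other side's 30.929 N, so that mass slides down and the 9.5 kg mass slides up. Taking that direction as positive, Newton's second law for the whole system gives 58.707 − 30.929 = (9.5 + 7) a, so a = 27.778 / 16.5 = 1.6835 m/s².
For the 9.5 kg mass (up-slope positive): T − 30.929 = 9.5 × 1.6835, so T = 46.922 N.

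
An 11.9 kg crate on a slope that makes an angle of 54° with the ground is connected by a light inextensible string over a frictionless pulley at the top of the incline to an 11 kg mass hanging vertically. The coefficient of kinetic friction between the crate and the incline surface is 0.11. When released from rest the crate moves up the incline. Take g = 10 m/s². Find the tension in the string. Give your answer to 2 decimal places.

For the crate on the incline: the weight component along the slope is m₁g sin 54° = 11.9 × 10 × 0.8090 = 96.271 N and the normal force is N = m₁g cos 54° = 69.946 N.
Kinetic friction opposes the crate's motion up the incline: f = μN = 0.11 × 69.946 = 7.694 N acting down the slope.
Newton's second law for the crate (up-slope positive): T − 96.271 − 7.694 = 11.9 a. For the hanging mass (downward positive): 11 × 10 − T = 11 a.
Adding the two equations eliminates T: 6.035 = 22.9 a, so a = 0.2635 m/s².
Then from the hanging mass's equation, T = 11 × (10 − 0.2635) = 107.101 N.

107.10 N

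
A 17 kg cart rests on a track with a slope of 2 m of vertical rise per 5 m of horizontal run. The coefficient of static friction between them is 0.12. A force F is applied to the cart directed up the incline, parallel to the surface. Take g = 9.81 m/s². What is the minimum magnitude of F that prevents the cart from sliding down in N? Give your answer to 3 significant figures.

43.4 N

The normal force is N = mg cos 21.80° = 154.842 N. With F at its minimum the cart is on the verge of sliding down, so static friction is at its maximum μ_s N = 0.12 × 154.842 = 18.581 N and acts up the slope.
Equilibrium along the incline: F + μ_s N = mg sin 21.80°, so F = 61.937 − 18.581 = 43.356 N.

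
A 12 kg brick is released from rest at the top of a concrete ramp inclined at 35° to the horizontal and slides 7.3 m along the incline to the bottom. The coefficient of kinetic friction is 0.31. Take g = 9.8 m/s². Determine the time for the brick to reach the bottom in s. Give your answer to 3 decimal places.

2.159 s

The weight component along the incline is mg sin 35° = 67.453 N and the normal force is N = mg cos 35° = 96.332 N.
Friction up the slope is f = μN = 0.31 × 96.332 = 29.863 N, so the net downslope force is 67.453 − 29.863 = 37.590 N and a = 37.590 / 12 = 3.1325 m/s².
Starting from rest, L = ½at², so t = √(2L/a) = √(2 × 7.3 / 3.1325) = 2.1589 s.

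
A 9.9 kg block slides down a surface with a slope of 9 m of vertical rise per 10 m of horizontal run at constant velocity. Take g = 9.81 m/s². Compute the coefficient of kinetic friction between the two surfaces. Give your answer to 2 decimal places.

0.90

At constant velocity the net force along the incline is zero: mg sin 41.99° = μ mg cos 41.99°.
So μ = tan 41.99° = 0.6690 / 0.7433 = 0.9000.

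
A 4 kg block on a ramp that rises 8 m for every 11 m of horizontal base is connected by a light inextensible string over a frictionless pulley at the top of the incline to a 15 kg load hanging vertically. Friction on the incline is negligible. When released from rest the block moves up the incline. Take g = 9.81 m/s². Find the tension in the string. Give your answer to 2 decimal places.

For the block on the incline: the weight component along the slope is m₁g sin 36.03° = 4 × 9.81 × 0.5882 = 23.081 N and the normal force is N = m₁g cos 36.03° = 31.735 N.
Newton's second law for the block (up-slope positive): T − 23.081 = 4 a. For the hanging load (downward positive): 15 × 9.81 − T = 15 a.
Adding the two equations eliminates T: 124.069 = 19 a, so a = 6.5299 m/s².
Then from the hanging load's equation, T = 15 × (9.81 − 6.5299) = 49.202 N.

49.20 N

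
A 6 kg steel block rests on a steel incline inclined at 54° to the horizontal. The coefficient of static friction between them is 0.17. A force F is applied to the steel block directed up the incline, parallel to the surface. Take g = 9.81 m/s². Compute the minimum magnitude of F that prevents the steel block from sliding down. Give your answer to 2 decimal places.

The normal force is N = mg cos 54° = 34.597 N. With F at its minimum the steel block is on the verge of sliding down, so static friction is at its maximum μ_s N = 0.17 × 34.597 = 5.881 N and acts up the slope.
Equilibrium along the incline: F + μ_s N = mg sin 54°, so F = 47.619 − 5.881 = 41.738 N.

41.74 N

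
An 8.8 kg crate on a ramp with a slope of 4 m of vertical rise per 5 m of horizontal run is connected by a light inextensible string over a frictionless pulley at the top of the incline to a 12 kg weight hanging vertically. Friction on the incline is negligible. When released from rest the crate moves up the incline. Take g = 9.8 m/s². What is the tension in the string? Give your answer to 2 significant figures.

81 N

For the crate on the incline: the weight component along the slope is m₁g sin 38.66° = 8.8 × 9.8 × 0.6247 = 53.874 N and the normal force is N = m₁g cos 38.66° = 67.342 N.
Newton's second law for the crate (up-slope positive): T − 53.874 = 8.8 a. For the hanging weight (downward positive): 12 × 9.8 − T = 12 a.
Adding the two equations eliminates T: 63.726 = 20.8 a, so a = 3.0637 m/s².
Then from the hanging weight's equation, T = 12 × (9.8 − 3.0637) = 80.836 N.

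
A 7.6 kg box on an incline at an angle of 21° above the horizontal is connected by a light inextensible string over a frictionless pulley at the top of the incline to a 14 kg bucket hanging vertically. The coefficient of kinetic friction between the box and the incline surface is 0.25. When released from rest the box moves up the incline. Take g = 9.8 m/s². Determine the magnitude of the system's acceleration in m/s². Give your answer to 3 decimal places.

For the box on the incline: the weight component along the slope is m₁g sin 21° = 7.6 × 9.8 × 0.3584 = 26.694 N and the normal force is N = m₁g cos 21° = 69.533 N.
Kinetic friction opposes the box's motion up the incline: f = μN = 0.25 × 69.533 = 17.383 N acting down the slope.
Newton's second law for the box (up-slope positive): T − 26.694 − 17.383 = 7.6 a. For the hanging bucket (downward positive): 14 × 9.8 − T = 14 a.
Adding the two equations eliminates T: 93.123 = 21.6 a, so a = 4.3113 m/s².

4.311 m/s²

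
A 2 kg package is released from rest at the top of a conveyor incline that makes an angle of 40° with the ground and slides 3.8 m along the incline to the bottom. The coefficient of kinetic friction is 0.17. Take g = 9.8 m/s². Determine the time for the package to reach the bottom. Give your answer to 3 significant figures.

1.23 s

The weight component along the incline is mg sin 40° = 12.599 N and the normal force is N = mg cos 40° = 15.014 N.
Friction up the slope is f = μN = 0.17 × 15.014 = 2.552 N, so the net downslope force is 12.599 − 2.552 = 10.047 N and a = 10.047 / 2 = 5.0235 m/s².
Starting from rest, L = ½at², so t = √(2L/a) = √(2 × 3.8 / 5.0235) = 1.2300 s.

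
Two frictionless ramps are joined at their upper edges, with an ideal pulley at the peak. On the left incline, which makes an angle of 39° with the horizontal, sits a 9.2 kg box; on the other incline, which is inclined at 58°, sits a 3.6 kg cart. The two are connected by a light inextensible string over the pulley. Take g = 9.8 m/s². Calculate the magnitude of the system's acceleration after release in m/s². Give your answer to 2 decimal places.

Resolve each weight along its own incline: the 9.2 kg mass has component 9.2 × 9.8 × sin 39° = 56.740 N down its slope, and the 3.6 kg mass has 3.6 × 9.8 × sin 58° = 29.919 N down its slope.
The 9.2 kg side's 56.740 N exceeds the other side's 29.919 N, so that mass slides down and the 3.6 kg mass slides up. Taking that direction as positive, Newton's second law for the whole system gives 56.740 − 29.919 = (9.2 + 3.6) a, so a = 26.821 / 12.8 = 2.0954 m/s².

2.10 m/s²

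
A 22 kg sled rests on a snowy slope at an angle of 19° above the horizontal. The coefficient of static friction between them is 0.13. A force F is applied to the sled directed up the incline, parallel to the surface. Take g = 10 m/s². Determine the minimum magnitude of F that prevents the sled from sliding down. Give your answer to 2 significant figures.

45 N

The normal force is N = mg cos 19° = 208.014 N. With F at its minimum the sled is on the verge of sliding down, so static friction is at its maximum μ_s N = 0.13 × 208.014 = 27.042 N and acts up the slope.
Equilibrium along the incline: F + μ_s N = mg sin 19°, so F = 71.625 − 27.042 = 44.583 N.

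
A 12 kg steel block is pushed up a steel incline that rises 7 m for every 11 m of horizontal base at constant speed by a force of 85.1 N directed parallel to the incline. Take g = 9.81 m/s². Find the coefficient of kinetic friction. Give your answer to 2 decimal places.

At constant speed ΣF = 0 along the incline. The applied 85.1 N acts up the slope; the weight component mg sin 32.47° = 63.201 N and kinetic friction μN both act down the slope.
So 85.1 = 63.201 + μ × 99.316, giving μ = (85.1 − 63.201) / 99.316 = 0.2205.

0.22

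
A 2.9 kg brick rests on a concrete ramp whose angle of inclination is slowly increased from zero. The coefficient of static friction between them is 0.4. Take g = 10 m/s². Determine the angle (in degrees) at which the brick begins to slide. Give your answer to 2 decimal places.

21.80°

At the threshold of sliding, static friction is at its maximum μ_s N and exactly balances the weight component along the incline: mg sin θ = μ_s mg cos θ.
Hence tan θ = μ_s = 0.4, so θ = arctan(0.4) = 21.8014°.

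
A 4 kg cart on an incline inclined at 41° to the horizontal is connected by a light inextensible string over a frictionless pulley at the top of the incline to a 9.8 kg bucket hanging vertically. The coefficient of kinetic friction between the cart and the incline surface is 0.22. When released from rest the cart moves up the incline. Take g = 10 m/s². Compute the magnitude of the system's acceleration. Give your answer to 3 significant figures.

4.72 m/s²

For the cart on the incline: the weight component along the slope is m₁g sin 41° = 4 × 10 × 0.6561 = 26.244 N and the normal force is N = m₁g cos 41° = 30.188 N.
Kinetic friction opposes the cart's motion up the incline: f = μN = 0.22 × 30.188 = 6.641 N acting down the slope.
Newton's second law for the cart (up-slope positive): T − 26.244 − 6.641 = 4 a. For the hanging bucket (downward positive): 9.8 × 10 − T = 9.8 a.
Adding the two equations eliminates T: 65.115 = 13.8 a, so a = 4.7185 m/s².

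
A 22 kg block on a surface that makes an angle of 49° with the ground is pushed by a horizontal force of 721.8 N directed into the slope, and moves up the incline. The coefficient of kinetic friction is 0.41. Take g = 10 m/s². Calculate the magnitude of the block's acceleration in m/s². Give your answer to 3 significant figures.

The horizontal push has components F cos 49° = 721.8 × 0.6561 = 473.573 N up the incline and F sin 49° = 721.8 × 0.7547 = 544.742 N pressing into the surface.
The normal force is therefore N = mg cos 49° + F sin 49° = 144.342 + 544.742 = 689.084 N, and kinetic friction down the slope is μN = 0.41 × 689.084 = 282.524 N.
Along the incline: F cos 49° − mg sin 49° − μN = ma, so 473.573 − 166.034 − 282.524 = 22 a, giving a = 1.1370 m/s².

1.14 m/s²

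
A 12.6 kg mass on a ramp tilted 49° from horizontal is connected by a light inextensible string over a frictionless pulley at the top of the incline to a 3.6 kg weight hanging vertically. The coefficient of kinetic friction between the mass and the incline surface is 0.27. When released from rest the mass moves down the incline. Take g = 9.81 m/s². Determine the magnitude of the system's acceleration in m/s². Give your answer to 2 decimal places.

2.23 m/s²

For the mass on the incline: the weight component along the slope is m₁g sin 49° = 12.6 × 9.81 × 0.7547 = 93.285 N and the normal force is N = m₁g cos 49° = 81.093 N.
Kinetic friction opposes the mass's motion down the incline: f = μN = 0.27 × 81.093 = 21.895 N acting up the slope.
Newton's second law for the mass (down-slope positive): 93.285 − 21.895 − T = 12.6 a. For the hanging weight (upward positive): T − 3.6 × 9.81 = 3.6 a.
Adding the two equations eliminates T: 36.074 = 16.2 a, so a = 2.2268 m/s².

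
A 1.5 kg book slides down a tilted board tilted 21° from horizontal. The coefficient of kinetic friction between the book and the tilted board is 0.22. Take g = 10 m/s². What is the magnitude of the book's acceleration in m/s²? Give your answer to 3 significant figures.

1.53 m/s²

Resolving the weight along the incline: the component pulling the book down the slope is mg sin 21° = 1.5 × 10 × 0.3584 = 5.376 N, and the normal force is N = mg cos 21° = 1.5 × 10 × 0.9336 = 14.004 N.
Kinetic friction acts up the slope with magnitude f = μN = 0.22 × 14.004 = 3.081 N.
Net force along the incline is 5.376 − 3.081 = 2.295 N, so a = 2.295 / 1.5 = 1.5300 m/s².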